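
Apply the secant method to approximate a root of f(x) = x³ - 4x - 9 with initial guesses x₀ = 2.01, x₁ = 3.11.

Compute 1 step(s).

f(x) = x³ - 4x - 9
x₀ = 2.01, x₁ = 3.11

Secant formula: x_{n+1} = x_n - f(x_n)(x_n - x_{n-1})/(f(x_n) - f(x_{n-1}))

Iteration 1:
  f(2.010000) = -8.919399
  f(3.110000) = 8.640231
  x_2 = 3.110000 - 8.640231×(3.110000 - 2.010000)/(8.640231 - (-8.919399))
       = 2.568744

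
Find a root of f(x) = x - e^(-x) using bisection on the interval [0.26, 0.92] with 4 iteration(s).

f(x) = x - e^(-x)
Initial interval: [0.26, 0.92]

Iteration 1:
  c_1 = (0.260000 + 0.920000)/2 = 0.590000
  f(c_1) = f(0.590000) = 0.035673
  f(a) × f(c) < 0, new interval: [0.260000, 0.590000]
Iteration 2:
  c_2 = (0.260000 + 0.590000)/2 = 0.425000
  f(c_2) = f(0.425000) = -0.228770
  f(a) × f(c) ≥ 0, new interval: [0.425000, 0.590000]
Iteration 3:
  c_3 = (0.425000 + 0.590000)/2 = 0.507500
  f(c_3) = f(0.507500) = -0.094499
  f(a) × f(c) ≥ 0, new interval: [0.507500, 0.590000]
Iteration 4:
  c_4 = (0.507500 + 0.590000)/2 = 0.548750
  f(c_4) = f(0.548750) = -0.028921
  f(a) × f(c) ≥ 0, new interval: [0.548750, 0.590000]

After 4 iteration(s), the approximation is c_4 = 0.548750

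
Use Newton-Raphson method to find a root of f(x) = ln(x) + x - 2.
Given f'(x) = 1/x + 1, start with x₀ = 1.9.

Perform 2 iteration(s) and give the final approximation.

f(x) = ln(x) + x - 2
f'(x) = 1/x + 1
x₀ = 1.9

Newton-Raphson formula: x_{n+1} = x_n - f(x_n)/f'(x_n)

Iteration 1:
  f(1.900000) = 0.541854
  f'(1.900000) = 1.526316
  x_1 = 1.900000 - 0.541854/1.526316 = 1.544992
Iteration 2:
  f(1.544992) = -0.019989
  f'(1.544992) = 1.647252
  x_2 = 1.544992 - (-0.019989)/1.647252 = 1.557127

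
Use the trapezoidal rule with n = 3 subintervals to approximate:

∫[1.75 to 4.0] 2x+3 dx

f(x) = 2x+3
a = 1.75, b = 4.0, n = 3
h = (b - a)/n = 0.750000

Trapezoidal rule: (h/2)[f(x₀) + 2f(x₁) + 2f(x₂) + ... + f(xₙ)]

x_0 = 1.7500, f(x_0) = 6.500000, coefficient = 1
x_1 = 2.5000, f(x_1) = 8.000000, coefficient = 2
x_2 = 3.2500, f(x_2) = 9.500000, coefficient = 2
x_3 = 4.0000, f(x_3) = 11.000000, coefficient = 1

I ≈ (0.750000/2) × 52.500000 = 19.687500
Exact value: 19.687500
Error: 0.000000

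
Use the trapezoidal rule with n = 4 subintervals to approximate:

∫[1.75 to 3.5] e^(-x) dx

f(x) = e^(-x)
a = 1.75, b = 3.5, n = 4
h = (b - a)/n = 0.437500

Trapezoidal rule: (h/2)[f(x₀) + 2f(x₁) + 2f(x₂) + ... + f(xₙ)]

x_0 = 1.7500, f(x_0) = 0.173774, coefficient = 1
x_1 = 2.1875, f(x_1) = 0.112197, coefficient = 2
x_2 = 2.6250, f(x_2) = 0.072440, coefficient = 2
x_3 = 3.0625, f(x_3) = 0.046771, coefficient = 2
x_4 = 3.5000, f(x_4) = 0.030197, coefficient = 1

I ≈ (0.437500/2) × 0.666786 = 0.145859
Exact value: 0.143577
Error: 0.002283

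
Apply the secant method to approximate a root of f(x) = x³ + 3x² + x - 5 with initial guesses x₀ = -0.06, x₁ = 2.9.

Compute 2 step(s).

f(x) = x³ + 3x² + x - 5
x₀ = -0.06, x₁ = 2.9

Secant formula: x_{n+1} = x_n - f(x_n)(x_n - x_{n-1})/(f(x_n) - f(x_{n-1}))

Iteration 1:
  f(-0.060000) = -5.049416
  f(2.900000) = 47.519000
  x_2 = 2.900000 - 47.519000×(2.900000 - (-0.060000))/(47.519000 - (-5.049416))
       = 0.224320
Iteration 2:
  f(2.900000) = 47.519000
  f(0.224320) = -4.613433
  x_3 = 0.224320 - (-4.613433)×(0.224320 - 2.900000)/(-4.613433 - 47.519000)
       = 0.461103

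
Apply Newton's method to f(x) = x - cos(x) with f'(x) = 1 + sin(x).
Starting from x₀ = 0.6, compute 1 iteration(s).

f(x) = x - cos(x)
f'(x) = 1 + sin(x)
x₀ = 0.6

Newton-Raphson formula: x_{n+1} = x_n - f(x_n)/f'(x_n)

Iteration 1:
  f(0.600000) = -0.225336
  f'(0.600000) = 1.564642
  x_1 = 0.600000 - (-0.225336)/1.564642 = 0.744017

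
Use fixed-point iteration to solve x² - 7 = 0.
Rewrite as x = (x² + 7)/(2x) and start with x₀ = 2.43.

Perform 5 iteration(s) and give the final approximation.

Equation: x² - 7 = 0
Fixed-point form: x = (x² + 7)/(2x)
x₀ = 2.43

x_1 = g(2.430000) = 2.655329
x_2 = g(2.655329) = 2.645769
x_3 = g(2.645769) = 2.645751
x_4 = g(2.645751) = 2.645751
x_5 = g(2.645751) = 2.645751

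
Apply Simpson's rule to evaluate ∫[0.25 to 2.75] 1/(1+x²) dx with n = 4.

f(x) = 1/(1+x²)
a = 0.25, b = 2.75, n = 4
h = (b - a)/n = 0.625000

Simpson's rule: (h/3)[f(x₀) + 4f(x₁) + 2f(x₂) + ... + f(xₙ)]

x_0 = 0.2500, f(x_0) = 0.941176, coefficient = 1
x_1 = 0.8750, f(x_1) = 0.566372, coefficient = 4
x_2 = 1.5000, f(x_2) = 0.307692, coefficient = 2
x_3 = 2.1250, f(x_3) = 0.181303, coefficient = 4
x_4 = 2.7500, f(x_4) = 0.116788, coefficient = 1

I ≈ (0.625000/3) × 4.664049 = 0.971677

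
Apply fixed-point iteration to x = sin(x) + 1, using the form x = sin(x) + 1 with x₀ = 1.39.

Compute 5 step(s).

Equation: x = sin(x) + 1
Fixed-point form: x = sin(x) + 1
x₀ = 1.39

x_1 = g(1.390000) = 1.983701
x_2 = g(1.983701) = 1.915959
x_3 = g(1.915959) = 1.941020
x_4 = g(1.941020) = 1.932246
x_5 = g(1.932246) = 1.935385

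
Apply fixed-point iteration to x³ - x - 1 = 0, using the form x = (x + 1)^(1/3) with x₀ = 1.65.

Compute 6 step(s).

Equation: x³ - x - 1 = 0
Fixed-point form: x = (x + 1)^(1/3)
x₀ = 1.65

x_1 = g(1.650000) = 1.383828
x_2 = g(1.383828) = 1.335852
x_3 = g(1.335852) = 1.326829
x_4 = g(1.326829) = 1.325119
x_5 = g(1.325119) = 1.324794
x_6 = g(1.324794) = 1.324732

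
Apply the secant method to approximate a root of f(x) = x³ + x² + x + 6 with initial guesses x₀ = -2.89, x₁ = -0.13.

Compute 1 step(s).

f(x) = x³ + x² + x + 6
x₀ = -2.89, x₁ = -0.13

Secant formula: x_{n+1} = x_n - f(x_n)(x_n - x_{n-1})/(f(x_n) - f(x_{n-1}))

Iteration 1:
  f(-2.890000) = -12.675469
  f(-0.130000) = 5.884703
  x_2 = -0.130000 - 5.884703×(-0.130000 - (-2.890000))/(5.884703 - (-12.675469))
       = -1.005088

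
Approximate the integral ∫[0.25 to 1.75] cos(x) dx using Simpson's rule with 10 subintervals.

f(x) = cos(x)
a = 0.25, b = 1.75, n = 10
h = (b - a)/n = 0.150000

Simpson's rule: (h/3)[f(x₀) + 4f(x₁) + 2f(x₂) + ... + f(xₙ)]

x_0 = 0.2500, f(x_0) = 0.968912, coefficient = 1
x_1 = 0.4000, f(x_1) = 0.921061, coefficient = 4
x_2 = 0.5500, f(x_2) = 0.852525, coefficient = 2
x_3 = 0.7000, f(x_3) = 0.764842, coefficient = 4
x_4 = 0.8500, f(x_4) = 0.659983, coefficient = 2
x_5 = 1.0000, f(x_5) = 0.540302, coefficient = 4
x_6 = 1.1500, f(x_6) = 0.408487, coefficient = 2
x_7 = 1.3000, f(x_7) = 0.267499, coefficient = 4
x_8 = 1.4500, f(x_8) = 0.120503, coefficient = 2
x_9 = 1.6000, f(x_9) = -0.029200, coefficient = 4
x_10 = 1.7500, f(x_10) = -0.178246, coefficient = 1

I ≈ (0.150000/3) × 14.731681 = 0.736584
Exact value: 0.736582
Error: 0.000002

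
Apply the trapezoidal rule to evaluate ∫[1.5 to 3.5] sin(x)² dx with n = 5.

f(x) = sin(x)²
a = 1.5, b = 3.5, n = 5
h = (b - a)/n = 0.400000

Trapezoidal rule: (h/2)[f(x₀) + 2f(x₁) + 2f(x₂) + ... + f(xₙ)]

x_0 = 1.5000, f(x_0) = 0.994996, coefficient = 1
x_1 = 1.9000, f(x_1) = 0.895484, coefficient = 2
x_2 = 2.3000, f(x_2) = 0.556076, coefficient = 2
x_3 = 2.7000, f(x_3) = 0.182654, coefficient = 2
x_4 = 3.1000, f(x_4) = 0.001729, coefficient = 2
x_5 = 3.5000, f(x_5) = 0.123049, coefficient = 1

I ≈ (0.400000/2) × 4.389930 = 0.877986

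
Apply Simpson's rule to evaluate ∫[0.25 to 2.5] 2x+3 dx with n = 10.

f(x) = 2x+3
a = 0.25, b = 2.5, n = 10
h = (b - a)/n = 0.225000

Simpson's rule: (h/3)[f(x₀) + 4f(x₁) + 2f(x₂) + ... + f(xₙ)]

x_0 = 0.2500, f(x_0) = 3.500000, coefficient = 1
x_1 = 0.4750, f(x_1) = 3.950000, coefficient = 4
x_2 = 0.7000, f(x_2) = 4.400000, coefficient = 2
x_3 = 0.9250, f(x_3) = 4.850000, coefficient = 4
x_4 = 1.1500, f(x_4) = 5.300000, coefficient = 2
x_5 = 1.3750, f(x_5) = 5.750000, coefficient = 4
x_6 = 1.6000, f(x_6) = 6.200000, coefficient = 2
x_7 = 1.8250, f(x_7) = 6.650000, coefficient = 4
x_8 = 2.0500, f(x_8) = 7.100000, coefficient = 2
x_9 = 2.2750, f(x_9) = 7.550000, coefficient = 4
x_10 = 2.5000, f(x_10) = 8.000000, coefficient = 1

I ≈ (0.225000/3) × 172.500000 = 12.937500
Exact value: 12.937500
Error: 0.000000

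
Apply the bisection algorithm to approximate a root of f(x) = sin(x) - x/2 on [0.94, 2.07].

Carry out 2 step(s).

f(x) = sin(x) - x/2
Initial interval: [0.94, 2.07]

Iteration 1:
  c_1 = (0.940000 + 2.070000)/2 = 1.505000
  f(c_1) = f(1.505000) = 0.245336
  f(a) × f(c) ≥ 0, new interval: [1.505000, 2.070000]
Iteration 2:
  c_2 = (1.505000 + 2.070000)/2 = 1.787500
  f(c_2) = f(1.787500) = 0.082862
  f(a) × f(c) ≥ 0, new interval: [1.787500, 2.070000]

After 2 iteration(s), the approximation is c_2 = 1.787500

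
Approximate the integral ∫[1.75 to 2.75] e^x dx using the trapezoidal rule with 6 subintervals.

f(x) = e^x
a = 1.75, b = 2.75, n = 6
h = (b - a)/n = 0.166667

Trapezoidal rule: (h/2)[f(x₀) + 2f(x₁) + 2f(x₂) + ... + f(xₙ)]

x_0 = 1.7500, f(x_0) = 5.754603, coefficient = 1
x_1 = 1.9167, f(x_1) = 6.798260, coefficient = 2
x_2 = 2.0833, f(x_2) = 8.031195, coefficient = 2
x_3 = 2.2500, f(x_3) = 9.487736, coefficient = 2
x_4 = 2.4167, f(x_4) = 11.208436, coefficient = 2
x_5 = 2.5833, f(x_5) = 13.241202, coefficient = 2
x_6 = 2.7500, f(x_6) = 15.642632, coefficient = 1

I ≈ (0.166667/2) × 118.930891 = 9.910908
Exact value: 9.888029
Error: 0.022878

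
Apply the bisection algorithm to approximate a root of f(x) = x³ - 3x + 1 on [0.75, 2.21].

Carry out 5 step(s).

f(x) = x³ - 3x + 1
Initial interval: [0.75, 2.21]

Iteration 1:
  c_1 = (0.750000 + 2.210000)/2 = 1.480000
  f(c_1) = f(1.480000) = -0.198208
  f(a) × f(c) ≥ 0, new interval: [1.480000, 2.210000]
Iteration 2:
  c_2 = (1.480000 + 2.210000)/2 = 1.845000
  f(c_2) = f(1.845000) = 1.745426
  f(a) × f(c) < 0, new interval: [1.480000, 1.845000]
Iteration 3:
  c_3 = (1.480000 + 1.845000)/2 = 1.662500
  f(c_3) = f(1.662500) = 0.607494
  f(a) × f(c) < 0, new interval: [1.480000, 1.662500]
Iteration 4:
  c_4 = (1.480000 + 1.662500)/2 = 1.571250
  f(c_4) = f(1.571250) = 0.165394
  f(a) × f(c) < 0, new interval: [1.480000, 1.571250]
Iteration 5:
  c_5 = (1.480000 + 1.571250)/2 = 1.525625
  f(c_5) = f(1.525625) = -0.025935
  f(a) × f(c) ≥ 0, new interval: [1.525625, 1.571250]

After 5 iteration(s), the approximation is c_5 = 1.525625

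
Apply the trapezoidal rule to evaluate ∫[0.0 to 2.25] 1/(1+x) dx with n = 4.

f(x) = 1/(1+x)
a = 0.0, b = 2.25, n = 4
h = (b - a)/n = 0.562500

Trapezoidal rule: (h/2)[f(x₀) + 2f(x₁) + 2f(x₂) + ... + f(xₙ)]

x_0 = 0.0000, f(x_0) = 1.000000, coefficient = 1
x_1 = 0.5625, f(x_1) = 0.640000, coefficient = 2
x_2 = 1.1250, f(x_2) = 0.470588, coefficient = 2
x_3 = 1.6875, f(x_3) = 0.372093, coefficient = 2
x_4 = 2.2500, f(x_4) = 0.307692, coefficient = 1

I ≈ (0.562500/2) × 4.273055 = 1.201797
Exact value: 1.178655
Error: 0.023142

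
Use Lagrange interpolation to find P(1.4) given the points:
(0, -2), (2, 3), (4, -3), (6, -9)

Lagrange interpolation formula:
P(x) = Σ yᵢ × Lᵢ(x)
where Lᵢ(x) = Π_{j≠i} (x - xⱼ)/(xᵢ - xⱼ)

L_0(1.4) = (1.4 - 2)/(0 - 2) × (1.4 - 4)/(0 - 4) × (1.4 - 6)/(0 - 6) = 0.149500
L_1(1.4) = (1.4 - 0)/(2 - 0) × (1.4 - 4)/(2 - 4) × (1.4 - 6)/(2 - 6) = 1.046500
L_2(1.4) = (1.4 - 0)/(4 - 0) × (1.4 - 2)/(4 - 2) × (1.4 - 6)/(4 - 6) = -0.241500
L_3(1.4) = (1.4 - 0)/(6 - 0) × (1.4 - 2)/(6 - 2) × (1.4 - 4)/(6 - 4) = 0.045500

P(1.4) = (-2)×L_0(1.4) + 3×L_1(1.4) + (-3)×L_2(1.4) + (-9)×L_3(1.4)
P(1.4) = 3.155500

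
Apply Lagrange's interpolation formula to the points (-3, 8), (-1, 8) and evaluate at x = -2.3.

Lagrange interpolation formula:
P(x) = Σ yᵢ × Lᵢ(x)
where Lᵢ(x) = Π_{j≠i} (x - xⱼ)/(xᵢ - xⱼ)

L_0(-2.3) = (-2.3 - (-1))/(-3 - (-1)) = 0.650000
L_1(-2.3) = (-2.3 - (-3))/(-1 - (-3)) = 0.350000

P(-2.3) = 8×L_0(-2.3) + 8×L_1(-2.3)
P(-2.3) = 8.000000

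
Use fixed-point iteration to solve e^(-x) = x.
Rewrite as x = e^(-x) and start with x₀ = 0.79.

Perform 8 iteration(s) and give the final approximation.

Equation: e^(-x) = x
Fixed-point form: x = e^(-x)
x₀ = 0.79

x_1 = g(0.790000) = 0.453845
x_2 = g(0.453845) = 0.635181
x_3 = g(0.635181) = 0.529839
x_4 = g(0.529839) = 0.588699
x_5 = g(0.588699) = 0.555049
x_6 = g(0.555049) = 0.574044
x_7 = g(0.574044) = 0.563243
x_8 = g(0.563243) = 0.569360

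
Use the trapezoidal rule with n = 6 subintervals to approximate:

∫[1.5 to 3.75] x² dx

f(x) = x²
a = 1.5, b = 3.75, n = 6
h = (b - a)/n = 0.375000

Trapezoidal rule: (h/2)[f(x₀) + 2f(x₁) + 2f(x₂) + ... + f(xₙ)]

x_0 = 1.5000, f(x_0) = 2.250000, coefficient = 1
x_1 = 1.8750, f(x_1) = 3.515625, coefficient = 2
x_2 = 2.2500, f(x_2) = 5.062500, coefficient = 2
x_3 = 2.6250, f(x_3) = 6.890625, coefficient = 2
x_4 = 3.0000, f(x_4) = 9.000000, coefficient = 2
x_5 = 3.3750, f(x_5) = 11.390625, coefficient = 2
x_6 = 3.7500, f(x_6) = 14.062500, coefficient = 1

I ≈ (0.375000/2) × 88.031250 = 16.505859
Exact value: 16.453125
Error: 0.052734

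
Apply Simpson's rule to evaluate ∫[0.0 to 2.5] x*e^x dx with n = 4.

f(x) = x*e^x
a = 0.0, b = 2.5, n = 4
h = (b - a)/n = 0.625000

Simpson's rule: (h/3)[f(x₀) + 4f(x₁) + 2f(x₂) + ... + f(xₙ)]

x_0 = 0.0000, f(x_0) = 0.000000, coefficient = 1
x_1 = 0.6250, f(x_1) = 1.167654, coefficient = 4
x_2 = 1.2500, f(x_2) = 4.362929, coefficient = 2
x_3 = 1.8750, f(x_3) = 12.226536, coefficient = 4
x_4 = 2.5000, f(x_4) = 30.456235, coefficient = 1

I ≈ (0.625000/3) × 92.758851 = 19.324761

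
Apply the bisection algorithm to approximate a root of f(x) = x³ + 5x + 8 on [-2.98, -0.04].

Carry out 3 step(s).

f(x) = x³ + 5x + 8
Initial interval: [-2.98, -0.04]

Iteration 1:
  c_1 = (-2.980000 + (-0.040000))/2 = -1.510000
  f(c_1) = f(-1.510000) = -2.992951
  f(a) × f(c) ≥ 0, new interval: [-1.510000, -0.040000]
Iteration 2:
  c_2 = (-1.510000 + (-0.040000))/2 = -0.775000
  f(c_2) = f(-0.775000) = 3.659516
  f(a) × f(c) < 0, new interval: [-1.510000, -0.775000]
Iteration 3:
  c_3 = (-1.510000 + (-0.775000))/2 = -1.142500
  f(c_3) = f(-1.142500) = 0.796188
  f(a) × f(c) < 0, new interval: [-1.510000, -1.142500]

After 3 iteration(s), the approximation is c_3 = -1.142500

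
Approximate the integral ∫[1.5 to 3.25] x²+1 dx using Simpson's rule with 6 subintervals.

f(x) = x²+1
a = 1.5, b = 3.25, n = 6
h = (b - a)/n = 0.291667

Simpson's rule: (h/3)[f(x₀) + 4f(x₁) + 2f(x₂) + ... + f(xₙ)]

x_0 = 1.5000, f(x_0) = 3.250000, coefficient = 1
x_1 = 1.7917, f(x_1) = 4.210069, coefficient = 4
x_2 = 2.0833, f(x_2) = 5.340278, coefficient = 2
x_3 = 2.3750, f(x_3) = 6.640625, coefficient = 4
x_4 = 2.6667, f(x_4) = 8.111111, coefficient = 2
x_5 = 2.9583, f(x_5) = 9.751736, coefficient = 4
x_6 = 3.2500, f(x_6) = 11.562500, coefficient = 1

I ≈ (0.291667/3) × 124.125000 = 12.067708
Exact value: 12.067708
Error: 0.000000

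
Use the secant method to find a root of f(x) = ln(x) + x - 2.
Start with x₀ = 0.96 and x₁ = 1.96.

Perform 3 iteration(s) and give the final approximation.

f(x) = ln(x) + x - 2
x₀ = 0.96, x₁ = 1.96

Secant formula: x_{n+1} = x_n - f(x_n)(x_n - x_{n-1})/(f(x_n) - f(x_{n-1}))

Iteration 1:
  f(0.960000) = -1.080822
  f(1.960000) = 0.632944
  x_2 = 1.960000 - 0.632944×(1.960000 - 0.960000)/(0.632944 - (-1.080822))
       = 1.590671
Iteration 2:
  f(1.960000) = 0.632944
  f(1.590671) = 0.054826
  x_3 = 1.590671 - 0.054826×(1.590671 - 1.960000)/(0.054826 - 0.632944)
       = 1.555645
Iteration 3:
  f(1.590671) = 0.054826
  f(1.555645) = -0.002465
  x_4 = 1.555645 - (-0.002465)×(1.555645 - 1.590671)/(-0.002465 - 0.054826)
       = 1.557152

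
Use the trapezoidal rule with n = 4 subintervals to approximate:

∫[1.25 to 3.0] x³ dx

f(x) = x³
a = 1.25, b = 3.0, n = 4
h = (b - a)/n = 0.437500

Trapezoidal rule: (h/2)[f(x₀) + 2f(x₁) + 2f(x₂) + ... + f(xₙ)]

x_0 = 1.2500, f(x_0) = 1.953125, coefficient = 1
x_1 = 1.6875, f(x_1) = 4.805420, coefficient = 2
x_2 = 2.1250, f(x_2) = 9.595703, coefficient = 2
x_3 = 2.5625, f(x_3) = 16.826416, coefficient = 2
x_4 = 3.0000, f(x_4) = 27.000000, coefficient = 1

I ≈ (0.437500/2) × 91.408203 = 19.995544
Exact value: 19.639648
Error: 0.355896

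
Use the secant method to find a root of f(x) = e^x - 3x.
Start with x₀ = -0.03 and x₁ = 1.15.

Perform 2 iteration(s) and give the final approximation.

f(x) = e^x - 3x
x₀ = -0.03, x₁ = 1.15

Secant formula: x_{n+1} = x_n - f(x_n)(x_n - x_{n-1})/(f(x_n) - f(x_{n-1}))

Iteration 1:
  f(-0.030000) = 1.060446
  f(1.150000) = -0.291807
  x_2 = 1.150000 - (-0.291807)×(1.150000 - (-0.030000))/(-0.291807 - 1.060446)
       = 0.895364
Iteration 2:
  f(1.150000) = -0.291807
  f(0.895364) = -0.237865
  x_3 = 0.895364 - (-0.237865)×(0.895364 - 1.150000)/(-0.237865 - (-0.291807))
       = -0.227493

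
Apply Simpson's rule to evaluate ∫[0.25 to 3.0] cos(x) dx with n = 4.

f(x) = cos(x)
a = 0.25, b = 3.0, n = 4
h = (b - a)/n = 0.687500

Simpson's rule: (h/3)[f(x₀) + 4f(x₁) + 2f(x₂) + ... + f(xₙ)]

x_0 = 0.2500, f(x_0) = 0.968912, coefficient = 1
x_1 = 0.9375, f(x_1) = 0.591805, coefficient = 4
x_2 = 1.6250, f(x_2) = -0.054177, coefficient = 2
x_3 = 2.3125, f(x_3) = -0.675545, coefficient = 4
x_4 = 3.0000, f(x_4) = -0.989992, coefficient = 1

I ≈ (0.687500/3) × -0.464394 = -0.106424
Exact value: -0.106284
Error: 0.000140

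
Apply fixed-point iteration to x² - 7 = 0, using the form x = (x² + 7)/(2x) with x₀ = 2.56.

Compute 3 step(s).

Equation: x² - 7 = 0
Fixed-point form: x = (x² + 7)/(2x)
x₀ = 2.56

x_1 = g(2.560000) = 2.647187
x_2 = g(2.647187) = 2.645752
x_3 = g(2.645752) = 2.645751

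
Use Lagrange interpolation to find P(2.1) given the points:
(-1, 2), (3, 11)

Lagrange interpolation formula:
P(x) = Σ yᵢ × Lᵢ(x)
where Lᵢ(x) = Π_{j≠i} (x - xⱼ)/(xᵢ - xⱼ)

L_0(2.1) = (2.1 - 3)/(-1 - 3) = 0.225000
L_1(2.1) = (2.1 - (-1))/(3 - (-1)) = 0.775000

P(2.1) = 2×L_0(2.1) + 11×L_1(2.1)
P(2.1) = 8.975000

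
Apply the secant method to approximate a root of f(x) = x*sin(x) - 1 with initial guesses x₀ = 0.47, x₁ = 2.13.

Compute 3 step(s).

f(x) = x*sin(x) - 1
x₀ = 0.47, x₁ = 2.13

Secant formula: x_{n+1} = x_n - f(x_n)(x_n - x_{n-1})/(f(x_n) - f(x_{n-1}))

Iteration 1:
  f(0.470000) = -0.787143
  f(2.130000) = 0.805554
  x_2 = 2.130000 - 0.805554×(2.130000 - 0.470000)/(0.805554 - (-0.787143))
       = 1.290406
Iteration 2:
  f(2.130000) = 0.805554
  f(1.290406) = 0.240012
  x_3 = 1.290406 - 0.240012×(1.290406 - 2.130000)/(0.240012 - 0.805554)
       = 0.934087
Iteration 3:
  f(1.290406) = 0.240012
  f(0.934087) = -0.248941
  x_4 = 0.934087 - (-0.248941)×(0.934087 - 1.290406)/(-0.248941 - 0.240012)
       = 1.115500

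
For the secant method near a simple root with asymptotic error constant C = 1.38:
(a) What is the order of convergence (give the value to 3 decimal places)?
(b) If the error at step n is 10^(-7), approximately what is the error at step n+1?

(a) Secant method has superlinear convergence with order φ = (1+√5)/2 ≈ 1.618.
    This means |e_{n+1}| ≈ C|e_n|^1.618.

(b) With |e_n| = 10^(-7) and C = 1.38:
    |e_{n+1}| ≈ 1.38 × (10^(-7))^1.618 = 1.38 × 10^(-11.33)

(a) ≈ 1.618 (golden ratio); (b) |e_{n+1}| ≈ 6.511e-12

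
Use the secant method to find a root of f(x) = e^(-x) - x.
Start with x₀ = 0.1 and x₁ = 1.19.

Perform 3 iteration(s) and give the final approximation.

f(x) = e^(-x) - x
x₀ = 0.1, x₁ = 1.19

Secant formula: x_{n+1} = x_n - f(x_n)(x_n - x_{n-1})/(f(x_n) - f(x_{n-1}))

Iteration 1:
  f(0.100000) = 0.804837
  f(1.190000) = -0.885779
  x_2 = 1.190000 - (-0.885779)×(1.190000 - 0.100000)/(-0.885779 - 0.804837)
       = 0.618907
Iteration 2:
  f(1.190000) = -0.885779
  f(0.618907) = -0.080374
  x_3 = 0.618907 - (-0.080374)×(0.618907 - 1.190000)/(-0.080374 - (-0.885779))
       = 0.561916
Iteration 3:
  f(0.618907) = -0.080374
  f(0.561916) = 0.008200
  x_4 = 0.561916 - 0.008200×(0.561916 - 0.618907)/(0.008200 - (-0.080374))
       = 0.567192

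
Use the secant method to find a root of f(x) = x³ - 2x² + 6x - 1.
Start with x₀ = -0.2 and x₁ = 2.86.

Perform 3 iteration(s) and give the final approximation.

f(x) = x³ - 2x² + 6x - 1
x₀ = -0.2, x₁ = 2.86

Secant formula: x_{n+1} = x_n - f(x_n)(x_n - x_{n-1})/(f(x_n) - f(x_{n-1}))

Iteration 1:
  f(-0.200000) = -2.288000
  f(2.860000) = 23.194456
  x_2 = 2.860000 - 23.194456×(2.860000 - (-0.200000))/(23.194456 - (-2.288000))
       = 0.074749
Iteration 2:
  f(2.860000) = 23.194456
  f(0.074749) = -0.562263
  x_3 = 0.074749 - (-0.562263)×(0.074749 - 2.860000)/(-0.562263 - 23.194456)
       = 0.140669
Iteration 3:
  f(0.074749) = -0.562263
  f(0.140669) = -0.192778
  x_4 = 0.140669 - (-0.192778)×(0.140669 - 0.074749)/(-0.192778 - (-0.562263))
       = 0.175063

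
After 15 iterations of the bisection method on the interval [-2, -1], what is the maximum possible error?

Bisection error bound: |error| ≤ (b-a)/2^n
|error| ≤ (-1 - (-2))/2^15 = 1/2^15
|error| ≤ 0.0000305176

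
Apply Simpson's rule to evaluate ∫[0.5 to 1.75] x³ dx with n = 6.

f(x) = x³
a = 0.5, b = 1.75, n = 6
h = (b - a)/n = 0.208333

Simpson's rule: (h/3)[f(x₀) + 4f(x₁) + 2f(x₂) + ... + f(xₙ)]

x_0 = 0.5000, f(x_0) = 0.125000, coefficient = 1
x_1 = 0.7083, f(x_1) = 0.355396, coefficient = 4
x_2 = 0.9167, f(x_2) = 0.770255, coefficient = 2
x_3 = 1.1250, f(x_3) = 1.423828, coefficient = 4
x_4 = 1.3333, f(x_4) = 2.370370, coefficient = 2
x_5 = 1.5417, f(x_5) = 3.664135, coefficient = 4
x_6 = 1.7500, f(x_6) = 5.359375, coefficient = 1

I ≈ (0.208333/3) × 33.539063 = 2.329102
Exact value: 2.329102
Error: 0.000000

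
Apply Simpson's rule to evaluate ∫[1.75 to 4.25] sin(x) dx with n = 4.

f(x) = sin(x)
a = 1.75, b = 4.25, n = 4
h = (b - a)/n = 0.625000

Simpson's rule: (h/3)[f(x₀) + 4f(x₁) + 2f(x₂) + ... + f(xₙ)]

x_0 = 1.7500, f(x_0) = 0.983986, coefficient = 1
x_1 = 2.3750, f(x_1) = 0.693685, coefficient = 4
x_2 = 3.0000, f(x_2) = 0.141120, coefficient = 2
x_3 = 3.6250, f(x_3) = -0.464799, coefficient = 4
x_4 = 4.2500, f(x_4) = -0.894989, coefficient = 1

I ≈ (0.625000/3) × 1.286782 = 0.268079
Exact value: 0.267841
Error: 0.000238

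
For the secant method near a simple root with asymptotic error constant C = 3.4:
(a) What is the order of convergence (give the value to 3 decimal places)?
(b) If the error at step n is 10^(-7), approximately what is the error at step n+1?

(a) Secant method has superlinear convergence with order φ = (1+√5)/2 ≈ 1.618.
    This means |e_{n+1}| ≈ C|e_n|^1.618.

(b) With |e_n| = 10^(-7) and C = 3.4:
    |e_{n+1}| ≈ 3.4 × (10^(-7))^1.618 = 3.4 × 10^(-11.33)

(a) ≈ 1.618 (golden ratio); (b) |e_{n+1}| ≈ 1.604e-11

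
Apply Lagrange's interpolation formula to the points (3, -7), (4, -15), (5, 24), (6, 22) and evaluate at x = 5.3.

Lagrange interpolation formula:
P(x) = Σ yᵢ × Lᵢ(x)
where Lᵢ(x) = Π_{j≠i} (x - xⱼ)/(xᵢ - xⱼ)

L_0(5.3) = (5.3 - 4)/(3 - 4) × (5.3 - 5)/(3 - 5) × (5.3 - 6)/(3 - 6) = 0.045500
L_1(5.3) = (5.3 - 3)/(4 - 3) × (5.3 - 5)/(4 - 5) × (5.3 - 6)/(4 - 6) = -0.241500
L_2(5.3) = (5.3 - 3)/(5 - 3) × (5.3 - 4)/(5 - 4) × (5.3 - 6)/(5 - 6) = 1.046500
L_3(5.3) = (5.3 - 3)/(6 - 3) × (5.3 - 4)/(6 - 4) × (5.3 - 5)/(6 - 5) = 0.149500

P(5.3) = (-7)×L_0(5.3) + (-15)×L_1(5.3) + 24×L_2(5.3) + 22×L_3(5.3)
P(5.3) = 31.709000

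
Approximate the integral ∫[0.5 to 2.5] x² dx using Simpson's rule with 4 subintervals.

f(x) = x²
a = 0.5, b = 2.5, n = 4
h = (b - a)/n = 0.500000

Simpson's rule: (h/3)[f(x₀) + 4f(x₁) + 2f(x₂) + ... + f(xₙ)]

x_0 = 0.5000, f(x_0) = 0.250000, coefficient = 1
x_1 = 1.0000, f(x_1) = 1.000000, coefficient = 4
x_2 = 1.5000, f(x_2) = 2.250000, coefficient = 2
x_3 = 2.0000, f(x_3) = 4.000000, coefficient = 4
x_4 = 2.5000, f(x_4) = 6.250000, coefficient = 1

I ≈ (0.500000/3) × 31.000000 = 5.166667
Exact value: 5.166667
Error: 0.000000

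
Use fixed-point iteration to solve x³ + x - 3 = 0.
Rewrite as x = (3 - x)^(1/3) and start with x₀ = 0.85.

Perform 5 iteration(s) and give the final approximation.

Equation: x³ + x - 3 = 0
Fixed-point form: x = (3 - x)^(1/3)
x₀ = 0.85

x_1 = g(0.850000) = 1.290663
x_2 = g(1.290663) = 1.195664
x_3 = g(1.195664) = 1.217416
x_4 = g(1.217416) = 1.212504
x_5 = g(1.212504) = 1.213617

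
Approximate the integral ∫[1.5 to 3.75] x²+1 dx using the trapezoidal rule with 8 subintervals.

f(x) = x²+1
a = 1.5, b = 3.75, n = 8
h = (b - a)/n = 0.281250

Trapezoidal rule: (h/2)[f(x₀) + 2f(x₁) + 2f(x₂) + ... + f(xₙ)]

x_0 = 1.5000, f(x_0) = 3.250000, coefficient = 1
x_1 = 1.7812, f(x_1) = 4.172852, coefficient = 2
x_2 = 2.0625, f(x_2) = 5.253906, coefficient = 2
x_3 = 2.3438, f(x_3) = 6.493164, coefficient = 2
x_4 = 2.6250, f(x_4) = 7.890625, coefficient = 2
x_5 = 2.9062, f(x_5) = 9.446289, coefficient = 2
x_6 = 3.1875, f(x_6) = 11.160156, coefficient = 2
x_7 = 3.4688, f(x_7) = 13.032227, coefficient = 2
x_8 = 3.7500, f(x_8) = 15.062500, coefficient = 1

I ≈ (0.281250/2) × 133.210938 = 18.732788
Exact value: 18.703125
Error: 0.029663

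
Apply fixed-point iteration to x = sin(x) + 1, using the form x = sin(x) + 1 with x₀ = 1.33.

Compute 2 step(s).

Equation: x = sin(x) + 1
Fixed-point form: x = sin(x) + 1
x₀ = 1.33

x_1 = g(1.330000) = 1.971148
x_2 = g(1.971148) = 1.920924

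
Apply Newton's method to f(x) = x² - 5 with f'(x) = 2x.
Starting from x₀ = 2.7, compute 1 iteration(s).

f(x) = x² - 5
f'(x) = 2x
x₀ = 2.7

Newton-Raphson formula: x_{n+1} = x_n - f(x_n)/f'(x_n)

Iteration 1:
  f(2.700000) = 2.290000
  f'(2.700000) = 5.400000
  x_1 = 2.700000 - 2.290000/5.400000 = 2.275926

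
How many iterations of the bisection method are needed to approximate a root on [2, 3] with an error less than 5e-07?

We need (b-a)/2^n ≤ 5e-07
(3 - 2)/2^n ≤ 5e-07
1/2^n ≤ 5e-07
2^n ≥ 2000000
n ≥ log₂(2000000) = 20.93
n ≥ 21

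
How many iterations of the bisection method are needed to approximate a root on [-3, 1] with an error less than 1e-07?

We need (b-a)/2^n ≤ 1e-07
(1 - (-3))/2^n ≤ 1e-07
4/2^n ≤ 1e-07
2^n ≥ 40000000
n ≥ log₂(40000000) = 25.25
n ≥ 26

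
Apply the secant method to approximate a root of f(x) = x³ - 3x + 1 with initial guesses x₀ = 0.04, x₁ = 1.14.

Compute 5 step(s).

f(x) = x³ - 3x + 1
x₀ = 0.04, x₁ = 1.14

Secant formula: x_{n+1} = x_n - f(x_n)(x_n - x_{n-1})/(f(x_n) - f(x_{n-1}))

Iteration 1:
  f(0.040000) = 0.880064
  f(1.140000) = -0.938456
  x_2 = 1.140000 - (-0.938456)×(1.140000 - 0.040000)/(-0.938456 - 0.880064)
       = 0.572340
Iteration 2:
  f(1.140000) = -0.938456
  f(0.572340) = -0.529536
  x_3 = 0.572340 - (-0.529536)×(0.572340 - 1.140000)/(-0.529536 - (-0.938456))
       = -0.162760
Iteration 3:
  f(0.572340) = -0.529536
  f(-0.162760) = 1.483968
  x_4 = -0.162760 - 1.483968×(-0.162760 - 0.572340)/(1.483968 - (-0.529536))
       = 0.379014
Iteration 4:
  f(-0.162760) = 1.483968
  f(0.379014) = -0.082596
  x_5 = 0.379014 - (-0.082596)×(0.379014 - (-0.162760))/(-0.082596 - 1.483968)
       = 0.350449
Iteration 5:
  f(0.379014) = -0.082596
  f(0.350449) = -0.008308
  x_6 = 0.350449 - (-0.008308)×(0.350449 - 0.379014)/(-0.008308 - (-0.082596))
       = 0.347255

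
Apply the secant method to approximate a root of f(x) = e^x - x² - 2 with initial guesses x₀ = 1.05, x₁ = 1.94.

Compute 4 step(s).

f(x) = e^x - x² - 2
x₀ = 1.05, x₁ = 1.94

Secant formula: x_{n+1} = x_n - f(x_n)(x_n - x_{n-1})/(f(x_n) - f(x_{n-1}))

Iteration 1:
  f(1.050000) = -0.244849
  f(1.940000) = 1.195151
  x_2 = 1.940000 - 1.195151×(1.940000 - 1.050000)/(1.195151 - (-0.244849))
       = 1.201330
Iteration 2:
  f(1.940000) = 1.195151
  f(1.201330) = -0.118658
  x_3 = 1.201330 - (-0.118658)×(1.201330 - 1.940000)/(-0.118658 - 1.195151)
       = 1.268044
Iteration 3:
  f(1.201330) = -0.118658
  f(1.268044) = -0.054041
  x_4 = 1.268044 - (-0.054041)×(1.268044 - 1.201330)/(-0.054041 - (-0.118658))
       = 1.323839
Iteration 4:
  f(1.268044) = -0.054041
  f(1.323839) = 0.005270
  x_5 = 1.323839 - 0.005270×(1.323839 - 1.268044)/(0.005270 - (-0.054041))
       = 1.318881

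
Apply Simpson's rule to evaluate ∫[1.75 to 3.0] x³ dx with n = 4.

f(x) = x³
a = 1.75, b = 3.0, n = 4
h = (b - a)/n = 0.312500

Simpson's rule: (h/3)[f(x₀) + 4f(x₁) + 2f(x₂) + ... + f(xₙ)]

x_0 = 1.7500, f(x_0) = 5.359375, coefficient = 1
x_1 = 2.0625, f(x_1) = 8.773682, coefficient = 4
x_2 = 2.3750, f(x_2) = 13.396484, coefficient = 2
x_3 = 2.6875, f(x_3) = 19.410889, coefficient = 4
x_4 = 3.0000, f(x_4) = 27.000000, coefficient = 1

I ≈ (0.312500/3) × 171.890625 = 17.905273
Exact value: 17.905273
Error: 0.000000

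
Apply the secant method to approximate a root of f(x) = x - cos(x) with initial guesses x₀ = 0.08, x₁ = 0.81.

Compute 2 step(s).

f(x) = x - cos(x)
x₀ = 0.08, x₁ = 0.81

Secant formula: x_{n+1} = x_n - f(x_n)(x_n - x_{n-1})/(f(x_n) - f(x_{n-1}))

Iteration 1:
  f(0.080000) = -0.916802
  f(0.810000) = 0.120502
  x_2 = 0.810000 - 0.120502×(0.810000 - 0.080000)/(0.120502 - (-0.916802))
       = 0.725197
Iteration 2:
  f(0.810000) = 0.120502
  f(0.725197) = -0.023171
  x_3 = 0.725197 - (-0.023171)×(0.725197 - 0.810000)/(-0.023171 - 0.120502)
       = 0.738874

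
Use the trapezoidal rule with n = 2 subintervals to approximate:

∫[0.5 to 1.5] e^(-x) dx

f(x) = e^(-x)
a = 0.5, b = 1.5, n = 2
h = (b - a)/n = 0.500000

Trapezoidal rule: (h/2)[f(x₀) + 2f(x₁) + 2f(x₂) + ... + f(xₙ)]

x_0 = 0.5000, f(x_0) = 0.606531, coefficient = 1
x_1 = 1.0000, f(x_1) = 0.367879, coefficient = 2
x_2 = 1.5000, f(x_2) = 0.223130, coefficient = 1

I ≈ (0.500000/2) × 1.565420 = 0.391355
Exact value: 0.383400
Error: 0.007954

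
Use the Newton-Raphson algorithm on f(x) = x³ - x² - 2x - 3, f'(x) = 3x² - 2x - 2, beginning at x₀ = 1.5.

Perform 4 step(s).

f(x) = x³ - x² - 2x - 3
f'(x) = 3x² - 2x - 2
x₀ = 1.5

Newton-Raphson formula: x_{n+1} = x_n - f(x_n)/f'(x_n)

Iteration 1:
  f(1.500000) = -4.875000
  f'(1.500000) = 1.750000
  x_1 = 1.500000 - (-4.875000)/1.750000 = 4.285714
Iteration 2:
  f(4.285714) = 48.778426
  f'(4.285714) = 44.530612
  x_2 = 4.285714 - 48.778426/44.530612 = 3.190323
Iteration 3:
  f(3.190323) = 12.912823
  f'(3.190323) = 22.153844
  x_3 = 3.190323 - 12.912823/22.153844 = 2.607453
Iteration 4:
  f(2.607453) = 2.713862
  f'(2.607453) = 13.181526
  x_4 = 2.607453 - 2.713862/13.181526 = 2.401569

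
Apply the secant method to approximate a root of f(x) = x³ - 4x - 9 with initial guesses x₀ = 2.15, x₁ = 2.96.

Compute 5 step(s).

f(x) = x³ - 4x - 9
x₀ = 2.15, x₁ = 2.96

Secant formula: x_{n+1} = x_n - f(x_n)(x_n - x_{n-1})/(f(x_n) - f(x_{n-1}))

Iteration 1:
  f(2.150000) = -7.661625
  f(2.960000) = 5.094336
  x_2 = 2.960000 - 5.094336×(2.960000 - 2.150000)/(5.094336 - (-7.661625))
       = 2.636511
Iteration 2:
  f(2.960000) = 5.094336
  f(2.636511) = -1.219153
  x_3 = 2.636511 - (-1.219153)×(2.636511 - 2.960000)/(-1.219153 - 5.094336)
       = 2.698978
Iteration 3:
  f(2.636511) = -1.219153
  f(2.698978) = -0.135260
  x_4 = 2.698978 - (-0.135260)×(2.698978 - 2.636511)/(-0.135260 - (-1.219153))
       = 2.706773
Iteration 4:
  f(2.698978) = -0.135260
  f(2.706773) = 0.004405
  x_5 = 2.706773 - 0.004405×(2.706773 - 2.698978)/(0.004405 - (-0.135260))
       = 2.706527
Iteration 5:
  f(2.706773) = 0.004405
  f(2.706527) = -0.000015
  x_6 = 2.706527 - (-0.000015)×(2.706527 - 2.706773)/(-0.000015 - 0.004405)
       = 2.706528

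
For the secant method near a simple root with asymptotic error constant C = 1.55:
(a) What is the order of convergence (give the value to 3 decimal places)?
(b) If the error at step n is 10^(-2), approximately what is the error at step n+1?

(a) Secant method has superlinear convergence with order φ = (1+√5)/2 ≈ 1.618.
    This means |e_{n+1}| ≈ C|e_n|^1.618.

(b) With |e_n| = 10^(-2) and C = 1.55:
    |e_{n+1}| ≈ 1.55 × (10^(-2))^1.618 = 1.55 × 10^(-3.24)

(a) ≈ 1.618 (golden ratio); (b) |e_{n+1}| ≈ 9.000e-04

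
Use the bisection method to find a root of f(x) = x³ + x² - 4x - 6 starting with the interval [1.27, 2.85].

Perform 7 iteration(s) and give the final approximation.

f(x) = x³ + x² - 4x - 6
Initial interval: [1.27, 2.85]

Iteration 1:
  c_1 = (1.270000 + 2.850000)/2 = 2.060000
  f(c_1) = f(2.060000) = -1.254584
  f(a) × f(c) ≥ 0, new interval: [2.060000, 2.850000]
Iteration 2:
  c_2 = (2.060000 + 2.850000)/2 = 2.455000
  f(c_2) = f(2.455000) = 5.003371
  f(a) × f(c) < 0, new interval: [2.060000, 2.455000]
Iteration 3:
  c_3 = (2.060000 + 2.455000)/2 = 2.257500
  f(c_3) = f(2.257500) = 1.571218
  f(a) × f(c) < 0, new interval: [2.060000, 2.257500]
Iteration 4:
  c_4 = (2.060000 + 2.257500)/2 = 2.158750
  f(c_4) = f(2.158750) = 0.085412
  f(a) × f(c) < 0, new interval: [2.060000, 2.158750]
Iteration 5:
  c_5 = (2.060000 + 2.158750)/2 = 2.109375
  f(c_5) = f(2.109375) = -0.602451
  f(a) × f(c) ≥ 0, new interval: [2.109375, 2.158750]
Iteration 6:
  c_6 = (2.109375 + 2.158750)/2 = 2.134063
  f(c_6) = f(2.134063) = -0.263031
  f(a) × f(c) ≥ 0, new interval: [2.134063, 2.158750]
Iteration 7:
  c_7 = (2.134063 + 2.158750)/2 = 2.146406
  f(c_7) = f(2.146406) = -0.089943
  f(a) × f(c) ≥ 0, new interval: [2.146406, 2.158750]

After 7 iteration(s), the approximation is c_7 = 2.146406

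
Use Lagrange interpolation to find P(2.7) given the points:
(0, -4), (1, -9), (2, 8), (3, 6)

Lagrange interpolation formula:
P(x) = Σ yᵢ × Lᵢ(x)
where Lᵢ(x) = Π_{j≠i} (x - xⱼ)/(xᵢ - xⱼ)

L_0(2.7) = (2.7 - 1)/(0 - 1) × (2.7 - 2)/(0 - 2) × (2.7 - 3)/(0 - 3) = 0.059500
L_1(2.7) = (2.7 - 0)/(1 - 0) × (2.7 - 2)/(1 - 2) × (2.7 - 3)/(1 - 3) = -0.283500
L_2(2.7) = (2.7 - 0)/(2 - 0) × (2.7 - 1)/(2 - 1) × (2.7 - 3)/(2 - 3) = 0.688500
L_3(2.7) = (2.7 - 0)/(3 - 0) × (2.7 - 1)/(3 - 1) × (2.7 - 2)/(3 - 2) = 0.535500

P(2.7) = (-4)×L_0(2.7) + (-9)×L_1(2.7) + 8×L_2(2.7) + 6×L_3(2.7)
P(2.7) = 11.034500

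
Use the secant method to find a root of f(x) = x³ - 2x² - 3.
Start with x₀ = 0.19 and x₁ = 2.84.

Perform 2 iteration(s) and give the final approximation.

f(x) = x³ - 2x² - 3
x₀ = 0.19, x₁ = 2.84

Secant formula: x_{n+1} = x_n - f(x_n)(x_n - x_{n-1})/(f(x_n) - f(x_{n-1}))

Iteration 1:
  f(0.190000) = -3.065341
  f(2.840000) = 3.775104
  x_2 = 2.840000 - 3.775104×(2.840000 - 0.190000)/(3.775104 - (-3.065341))
       = 1.377518
Iteration 2:
  f(2.840000) = 3.775104
  f(1.377518) = -4.181194
  x_3 = 1.377518 - (-4.181194)×(1.377518 - 2.840000)/(-4.181194 - 3.775104)
       = 2.146082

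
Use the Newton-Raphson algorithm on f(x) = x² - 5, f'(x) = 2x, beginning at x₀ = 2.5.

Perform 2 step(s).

f(x) = x² - 5
f'(x) = 2x
x₀ = 2.5

Newton-Raphson formula: x_{n+1} = x_n - f(x_n)/f'(x_n)

Iteration 1:
  f(2.500000) = 1.250000
  f'(2.500000) = 5.000000
  x_1 = 2.500000 - 1.250000/5.000000 = 2.250000
Iteration 2:
  f(2.250000) = 0.062500
  f'(2.250000) = 4.500000
  x_2 = 2.250000 - 0.062500/4.500000 = 2.236111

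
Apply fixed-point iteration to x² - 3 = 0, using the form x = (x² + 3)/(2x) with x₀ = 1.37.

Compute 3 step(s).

Equation: x² - 3 = 0
Fixed-point form: x = (x² + 3)/(2x)
x₀ = 1.37

x_1 = g(1.370000) = 1.779891
x_2 = g(1.779891) = 1.732694
x_3 = g(1.732694) = 1.732051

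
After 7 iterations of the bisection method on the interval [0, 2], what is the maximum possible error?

Bisection error bound: |error| ≤ (b-a)/2^n
|error| ≤ (2 - 0)/2^7 = 2/2^7
|error| ≤ 0.0156250000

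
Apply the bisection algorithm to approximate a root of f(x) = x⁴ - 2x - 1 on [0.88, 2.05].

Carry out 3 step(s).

f(x) = x⁴ - 2x - 1
Initial interval: [0.88, 2.05]

Iteration 1:
  c_1 = (0.880000 + 2.050000)/2 = 1.465000
  f(c_1) = f(1.465000) = 0.676282
  f(a) × f(c) < 0, new interval: [0.880000, 1.465000]
Iteration 2:
  c_2 = (0.880000 + 1.465000)/2 = 1.172500
  f(c_2) = f(1.172500) = -1.455045
  f(a) × f(c) ≥ 0, new interval: [1.172500, 1.465000]
Iteration 3:
  c_3 = (1.172500 + 1.465000)/2 = 1.318750
  f(c_3) = f(1.318750) = -0.613026
  f(a) × f(c) ≥ 0, new interval: [1.318750, 1.465000]

After 3 iteration(s), the approximation is c_3 = 1.318750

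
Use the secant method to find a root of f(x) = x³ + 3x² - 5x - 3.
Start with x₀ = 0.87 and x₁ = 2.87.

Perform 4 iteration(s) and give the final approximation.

f(x) = x³ + 3x² - 5x - 3
x₀ = 0.87, x₁ = 2.87

Secant formula: x_{n+1} = x_n - f(x_n)(x_n - x_{n-1})/(f(x_n) - f(x_{n-1}))

Iteration 1:
  f(0.870000) = -4.420797
  f(2.870000) = 31.000603
  x_2 = 2.870000 - 31.000603×(2.870000 - 0.870000)/(31.000603 - (-4.420797))
       = 1.119612
Iteration 2:
  f(2.870000) = 31.000603
  f(1.119612) = -3.434000
  x_3 = 1.119612 - (-3.434000)×(1.119612 - 2.870000)/(-3.434000 - 31.000603)
       = 1.294170
Iteration 3:
  f(1.119612) = -3.434000
  f(1.294170) = -2.278651
  x_4 = 1.294170 - (-2.278651)×(1.294170 - 1.119612)/(-2.278651 - (-3.434000))
       = 1.638443
Iteration 4:
  f(1.294170) = -2.278651
  f(1.638443) = 1.259670
  x_5 = 1.638443 - 1.259670×(1.638443 - 1.294170)/(1.259670 - (-2.278651))
       = 1.515879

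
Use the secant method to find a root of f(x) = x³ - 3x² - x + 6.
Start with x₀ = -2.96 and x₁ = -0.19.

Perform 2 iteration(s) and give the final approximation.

f(x) = x³ - 3x² - x + 6
x₀ = -2.96, x₁ = -0.19

Secant formula: x_{n+1} = x_n - f(x_n)(x_n - x_{n-1})/(f(x_n) - f(x_{n-1}))

Iteration 1:
  f(-2.960000) = -43.259136
  f(-0.190000) = 6.074841
  x_2 = -0.190000 - 6.074841×(-0.190000 - (-2.960000))/(6.074841 - (-43.259136))
       = -0.531090
Iteration 2:
  f(-0.190000) = 6.074841
  f(-0.531090) = 5.535124
  x_3 = -0.531090 - 5.535124×(-0.531090 - (-0.190000))/(5.535124 - 6.074841)
       = -4.029169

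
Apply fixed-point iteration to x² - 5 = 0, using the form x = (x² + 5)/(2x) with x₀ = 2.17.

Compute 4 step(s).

Equation: x² - 5 = 0
Fixed-point form: x = (x² + 5)/(2x)
x₀ = 2.17

x_1 = g(2.170000) = 2.237074
x_2 = g(2.237074) = 2.236068
x_3 = g(2.236068) = 2.236068
x_4 = g(2.236068) = 2.236068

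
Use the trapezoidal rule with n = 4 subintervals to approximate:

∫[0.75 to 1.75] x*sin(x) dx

f(x) = x*sin(x)
a = 0.75, b = 1.75, n = 4
h = (b - a)/n = 0.250000

Trapezoidal rule: (h/2)[f(x₀) + 2f(x₁) + 2f(x₂) + ... + f(xₙ)]

x_0 = 0.7500, f(x_0) = 0.511229, coefficient = 1
x_1 = 1.0000, f(x_1) = 0.841471, coefficient = 2
x_2 = 1.2500, f(x_2) = 1.186231, coefficient = 2
x_3 = 1.5000, f(x_3) = 1.496242, coefficient = 2
x_4 = 1.7500, f(x_4) = 1.721975, coefficient = 1

I ≈ (0.250000/2) × 9.281093 = 1.160137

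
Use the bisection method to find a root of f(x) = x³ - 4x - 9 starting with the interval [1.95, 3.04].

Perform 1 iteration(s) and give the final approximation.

f(x) = x³ - 4x - 9
Initial interval: [1.95, 3.04]

Iteration 1:
  c_1 = (1.950000 + 3.040000)/2 = 2.495000
  f(c_1) = f(2.495000) = -3.448563
  f(a) × f(c) ≥ 0, new interval: [2.495000, 3.040000]

After 1 iteration(s), the approximation is c_1 = 2.495000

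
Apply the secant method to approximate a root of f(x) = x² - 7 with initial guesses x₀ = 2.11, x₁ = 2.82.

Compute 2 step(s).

f(x) = x² - 7
x₀ = 2.11, x₁ = 2.82

Secant formula: x_{n+1} = x_n - f(x_n)(x_n - x_{n-1})/(f(x_n) - f(x_{n-1}))

Iteration 1:
  f(2.110000) = -2.547900
  f(2.820000) = 0.952400
  x_2 = 2.820000 - 0.952400×(2.820000 - 2.110000)/(0.952400 - (-2.547900))
       = 2.626815
Iteration 2:
  f(2.820000) = 0.952400
  f(2.626815) = -0.099841
  x_3 = 2.626815 - (-0.099841)×(2.626815 - 2.820000)/(-0.099841 - 0.952400)
       = 2.645146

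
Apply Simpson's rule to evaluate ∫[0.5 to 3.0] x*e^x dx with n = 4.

f(x) = x*e^x
a = 0.5, b = 3.0, n = 4
h = (b - a)/n = 0.625000

Simpson's rule: (h/3)[f(x₀) + 4f(x₁) + 2f(x₂) + ... + f(xₙ)]

x_0 = 0.5000, f(x_0) = 0.824361, coefficient = 1
x_1 = 1.1250, f(x_1) = 3.465244, coefficient = 4
x_2 = 1.7500, f(x_2) = 10.070555, coefficient = 2
x_3 = 2.3750, f(x_3) = 25.533656, coefficient = 4
x_4 = 3.0000, f(x_4) = 60.256611, coefficient = 1

I ≈ (0.625000/3) × 197.217682 = 41.087017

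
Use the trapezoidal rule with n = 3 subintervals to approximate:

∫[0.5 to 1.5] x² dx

f(x) = x²
a = 0.5, b = 1.5, n = 3
h = (b - a)/n = 0.333333

Trapezoidal rule: (h/2)[f(x₀) + 2f(x₁) + 2f(x₂) + ... + f(xₙ)]

x_0 = 0.5000, f(x_0) = 0.250000, coefficient = 1
x_1 = 0.8333, f(x_1) = 0.694444, coefficient = 2
x_2 = 1.1667, f(x_2) = 1.361111, coefficient = 2
x_3 = 1.5000, f(x_3) = 2.250000, coefficient = 1

I ≈ (0.333333/2) × 6.611111 = 1.101852
Exact value: 1.083333
Error: 0.018519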